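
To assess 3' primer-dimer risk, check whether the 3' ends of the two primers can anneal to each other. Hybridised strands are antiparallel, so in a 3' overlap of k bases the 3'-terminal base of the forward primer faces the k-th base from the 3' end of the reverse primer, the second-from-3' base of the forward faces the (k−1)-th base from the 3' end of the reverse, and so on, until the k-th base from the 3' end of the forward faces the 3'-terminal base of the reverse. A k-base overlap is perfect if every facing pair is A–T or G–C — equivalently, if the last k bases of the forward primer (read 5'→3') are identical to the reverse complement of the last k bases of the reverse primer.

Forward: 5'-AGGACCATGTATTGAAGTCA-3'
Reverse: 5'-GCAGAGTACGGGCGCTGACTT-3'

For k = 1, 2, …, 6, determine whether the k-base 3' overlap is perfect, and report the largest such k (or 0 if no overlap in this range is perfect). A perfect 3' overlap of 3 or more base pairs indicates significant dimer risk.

Last 6 bases (5'→3') — forward …AAGTCA, reverse …TGACTT.
Reverse complement of the reverse primer's last 6 bases: AAGTCA; its first k bases are the reverse complement of the reverse primer's last k bases, so a perfect k-base overlap needs the forward primer's last k bases to equal them.
Comparing (forward last k vs required): k=1: A vs A ✓; k=2: CA vs AA ✗; k=3: TCA vs AAG ✗; k=4: GTCA vs AAGT ✗; k=5: AGTCA vs AAGTC ✗; k=6: AAGTCA vs AAGTCA ✓.
Perfect overlaps at k = 1, 6; the largest is 6.

Longest perfect overlap: 6 complementary base pairs; significant dimer risk (threshold 3).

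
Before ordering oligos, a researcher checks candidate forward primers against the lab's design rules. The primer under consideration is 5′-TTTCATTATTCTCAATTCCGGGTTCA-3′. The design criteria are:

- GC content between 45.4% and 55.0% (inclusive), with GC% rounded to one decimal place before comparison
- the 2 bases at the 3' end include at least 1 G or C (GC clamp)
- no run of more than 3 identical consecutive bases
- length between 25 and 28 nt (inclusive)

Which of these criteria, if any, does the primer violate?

Base counts: A=5, T=12, G=3, C=6 (length 26).
GC content: GC 9/26 = 34.6%, outside 45.4–55.0% ✗
GC clamp: 3' end CA has 1 G/C ✓
homopolymer run: longest run = 3 ✓
length: length 26 ✓

Fails: GC content.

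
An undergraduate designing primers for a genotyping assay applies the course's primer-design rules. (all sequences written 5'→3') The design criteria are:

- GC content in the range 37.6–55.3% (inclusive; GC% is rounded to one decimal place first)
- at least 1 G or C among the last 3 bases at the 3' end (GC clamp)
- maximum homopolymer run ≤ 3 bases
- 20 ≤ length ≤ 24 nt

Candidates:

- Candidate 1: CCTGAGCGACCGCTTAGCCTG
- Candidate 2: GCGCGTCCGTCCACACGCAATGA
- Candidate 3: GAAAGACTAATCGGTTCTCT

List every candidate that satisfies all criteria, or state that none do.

Candidate 3 only.

Candidate 1 (21 nt, A=3 T=4 G=6 C=8): GC 14/21 = 66.7%, outside 37.6–55.3% ✗; 3' end CTG has 2 G/C ✓; longest run = 2 ✓; length 21 ✓ — fails.
Candidate 2 (23 nt, A=5 T=3 G=6 C=9): GC 15/23 = 65.2%, outside 37.6–55.3% ✗; 3' end TGA has 1 G/C ✓; longest run = 2 ✓; length 23 ✓ — fails.
Candidate 3 (20 nt, A=6 T=6 G=4 C=4): GC 8/20 = 40.0% ✓; 3' end TCT has 1 G/C ✓; longest run = 3 ✓; length 20 ✓ — passes.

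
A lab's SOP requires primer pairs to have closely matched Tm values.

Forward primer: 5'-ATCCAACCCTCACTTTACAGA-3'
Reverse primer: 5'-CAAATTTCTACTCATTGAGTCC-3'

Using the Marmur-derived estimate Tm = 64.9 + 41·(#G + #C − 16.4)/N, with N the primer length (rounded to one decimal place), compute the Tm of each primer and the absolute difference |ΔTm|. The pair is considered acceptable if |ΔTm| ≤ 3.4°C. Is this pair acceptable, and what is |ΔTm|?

Forward: G+C = 9, N = 21 → Tm = 64.9 + 41·(9 − 16.4)/21 = 50.5°C.
Reverse: G+C = 8, N = 22 → Tm = 64.9 + 41·(8 − 16.4)/22 = 49.2°C.
|ΔTm| = |50.5 − 49.2| = 1.3°C, ≤ 3.4°C.

|ΔTm| = 1.3°C; the pair is acceptable.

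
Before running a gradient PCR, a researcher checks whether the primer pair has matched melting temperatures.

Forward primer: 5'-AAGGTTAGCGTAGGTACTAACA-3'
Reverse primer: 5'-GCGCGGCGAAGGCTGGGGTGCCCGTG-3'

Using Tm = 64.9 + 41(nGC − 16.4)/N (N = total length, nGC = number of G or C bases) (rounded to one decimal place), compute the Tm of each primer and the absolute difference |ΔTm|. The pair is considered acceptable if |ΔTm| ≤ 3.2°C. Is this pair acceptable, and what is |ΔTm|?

Forward: G+C = 9, N = 22 → Tm = 64.9 + 41·(9 − 16.4)/22 = 51.1°C.
Reverse: G+C = 21, N = 26 → Tm = 64.9 + 41·(21 − 16.4)/26 = 72.2°C.
|ΔTm| = |51.1 − 72.2| = 21.1°C, > 3.2°C.

|ΔTm| = 21.1°C; the pair is not acceptable.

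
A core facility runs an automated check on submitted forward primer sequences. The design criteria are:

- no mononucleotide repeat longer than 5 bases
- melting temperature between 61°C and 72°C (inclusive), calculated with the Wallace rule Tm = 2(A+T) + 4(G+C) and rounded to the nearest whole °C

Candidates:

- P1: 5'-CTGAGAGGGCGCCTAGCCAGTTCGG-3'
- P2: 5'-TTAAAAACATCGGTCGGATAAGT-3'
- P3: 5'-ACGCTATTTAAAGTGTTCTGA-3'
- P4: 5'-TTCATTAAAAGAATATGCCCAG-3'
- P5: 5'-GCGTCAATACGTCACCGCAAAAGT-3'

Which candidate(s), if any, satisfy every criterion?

P1 (25 nt, A=4 T=4 G=10 C=7): longest run = 3 ✓; Tm = 2·8 + 4·17 = 84°C, outside 61–72°C ✗ — fails.
P2 (23 nt, A=9 T=6 G=5 C=3): longest run = 5 ✓; Tm = 2·15 + 4·8 = 62°C ✓ — passes.
P3 (21 nt, A=6 T=8 G=4 C=3): longest run = 3 ✓; Tm = 2·14 + 4·7 = 56°C, outside 61–72°C ✗ — fails.
P4 (22 nt, A=9 T=6 G=3 C=4): longest run = 4 ✓; Tm = 2·15 + 4·7 = 58°C, outside 61–72°C ✗ — fails.
P5 (24 nt, A=8 T=4 G=5 C=7): longest run = 4 ✓; Tm = 2·12 + 4·12 = 72°C ✓ — passes.

P2 and P5.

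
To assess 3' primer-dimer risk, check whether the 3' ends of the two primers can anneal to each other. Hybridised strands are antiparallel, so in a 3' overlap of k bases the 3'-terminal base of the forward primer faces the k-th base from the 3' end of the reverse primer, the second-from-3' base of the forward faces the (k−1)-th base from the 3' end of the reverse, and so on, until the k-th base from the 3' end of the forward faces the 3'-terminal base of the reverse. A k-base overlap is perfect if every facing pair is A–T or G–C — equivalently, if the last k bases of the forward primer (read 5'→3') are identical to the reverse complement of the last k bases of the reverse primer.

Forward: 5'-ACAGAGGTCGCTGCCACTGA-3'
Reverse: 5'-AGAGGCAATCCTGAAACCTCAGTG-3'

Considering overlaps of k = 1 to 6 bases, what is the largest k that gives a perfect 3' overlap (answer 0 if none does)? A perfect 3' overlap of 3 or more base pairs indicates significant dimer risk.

Longest perfect overlap: 6 complementary base pairs; significant dimer risk (threshold 3).

Last 6 bases (5'→3') — forward …CACTGA, reverse …TCAGTG.
Reverse complement of the reverse primer's last 6 bases: CACTGA; its first k bases are the reverse complement of the reverse primer's last k bases, so a perfect k-base overlap needs the forward primer's last k bases to equal them.
Comparing (forward last k vs required): k=1: A vs C ✗; k=2: GA vs CA ✗; k=3: TGA vs CAC ✗; k=4: CTGA vs CACT ✗; k=5: ACTGA vs CACTG ✗; k=6: CACTGA vs CACTGA ✓.
Only k = 6 is perfect, so the longest perfect 3' overlap is 6.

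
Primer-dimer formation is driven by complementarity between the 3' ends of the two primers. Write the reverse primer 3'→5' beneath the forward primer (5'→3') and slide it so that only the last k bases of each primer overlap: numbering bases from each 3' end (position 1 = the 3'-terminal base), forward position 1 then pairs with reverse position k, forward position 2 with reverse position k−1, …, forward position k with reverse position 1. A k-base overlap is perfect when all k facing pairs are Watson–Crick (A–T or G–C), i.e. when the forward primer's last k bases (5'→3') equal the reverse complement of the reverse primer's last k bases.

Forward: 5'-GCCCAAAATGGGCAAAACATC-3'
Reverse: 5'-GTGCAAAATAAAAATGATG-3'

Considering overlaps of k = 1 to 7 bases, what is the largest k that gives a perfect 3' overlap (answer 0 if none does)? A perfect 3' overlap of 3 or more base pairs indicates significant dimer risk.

Last 7 bases (5'→3') — forward …AAACATC, reverse …AATGATG.
Reverse complement of the reverse primer's last 7 bases: CATCATT; its first k bases are the reverse complement of the reverse primer's last k bases, so a perfect k-base overlap needs the forward primer's last k bases to equal them.
Comparing (forward last k vs required): k=1: C vs C ✓; k=2: TC vs CA ✗; k=3: ATC vs CAT ✗; k=4: CATC vs CATC ✓; k=5: ACATC vs CATCA ✗; k=6: AACATC vs CATCAT ✗; k=7: AAACATC vs CATCATT ✗.
Perfect overlaps at k = 1, 4; the largest is 4.

Longest perfect overlap: 4 complementary base pairs; significant dimer risk (threshold 3).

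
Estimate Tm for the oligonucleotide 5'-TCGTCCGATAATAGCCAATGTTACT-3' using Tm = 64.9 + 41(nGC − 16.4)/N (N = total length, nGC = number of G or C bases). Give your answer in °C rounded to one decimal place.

Base counts: A=7, T=8, G=4, C=6; G+C = 10, N = 25.
Tm = 64.9 + 41·(10 − 16.4)/25 = 64.9 + -262.40/25 = 54.4°C.

54.4°C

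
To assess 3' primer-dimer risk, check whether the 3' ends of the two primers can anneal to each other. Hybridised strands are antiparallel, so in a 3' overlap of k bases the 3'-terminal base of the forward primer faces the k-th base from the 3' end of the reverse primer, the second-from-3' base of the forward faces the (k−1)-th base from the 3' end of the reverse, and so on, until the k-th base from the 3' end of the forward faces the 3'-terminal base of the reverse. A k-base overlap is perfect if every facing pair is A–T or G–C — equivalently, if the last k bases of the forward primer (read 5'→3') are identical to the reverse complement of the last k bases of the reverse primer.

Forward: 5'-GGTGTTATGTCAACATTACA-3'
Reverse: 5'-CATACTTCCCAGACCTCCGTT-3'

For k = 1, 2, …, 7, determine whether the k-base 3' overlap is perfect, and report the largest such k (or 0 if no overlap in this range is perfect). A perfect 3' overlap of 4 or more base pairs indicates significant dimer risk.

Longest perfect overlap: 1 complementary base pair; below the dimer-risk threshold (threshold 4).

Last 7 bases (5'→3') — forward …CATTACA, reverse …CTCCGTT.
Reverse complement of the reverse primer's last 7 bases: AACGGAG; its first k bases are the reverse complement of the reverse primer's last k bases, so a perfect k-base overlap needs the forward primer's last k bases to equal them.
Comparing (forward last k vs required): k=1: A vs A ✓; k=2: CA vs AA ✗; k=3: ACA vs AAC ✗; k=4: TACA vs AACG ✗; k=5: TTACA vs AACGG ✗; k=6: ATTACA vs AACGGA ✗; k=7: CATTACA vs AACGGAG ✗.
Only k = 1 is perfect, so the longest perfect 3' overlap is 1.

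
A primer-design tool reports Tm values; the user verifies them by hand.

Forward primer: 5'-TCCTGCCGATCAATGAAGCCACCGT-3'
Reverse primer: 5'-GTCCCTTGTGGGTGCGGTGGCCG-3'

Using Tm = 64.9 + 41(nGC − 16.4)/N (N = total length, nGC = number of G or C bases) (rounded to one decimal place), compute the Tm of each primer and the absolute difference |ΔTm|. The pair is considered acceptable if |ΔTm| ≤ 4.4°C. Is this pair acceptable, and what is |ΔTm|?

Forward: G+C = 14, N = 25 → Tm = 64.9 + 41·(14 − 16.4)/25 = 61.0°C.
Reverse: G+C = 17, N = 23 → Tm = 64.9 + 41·(17 − 16.4)/23 = 66.0°C.
|ΔTm| = |61.0 − 66.0| = 5.0°C, > 4.4°C.

|ΔTm| = 5.0°C; the pair is not acceptable.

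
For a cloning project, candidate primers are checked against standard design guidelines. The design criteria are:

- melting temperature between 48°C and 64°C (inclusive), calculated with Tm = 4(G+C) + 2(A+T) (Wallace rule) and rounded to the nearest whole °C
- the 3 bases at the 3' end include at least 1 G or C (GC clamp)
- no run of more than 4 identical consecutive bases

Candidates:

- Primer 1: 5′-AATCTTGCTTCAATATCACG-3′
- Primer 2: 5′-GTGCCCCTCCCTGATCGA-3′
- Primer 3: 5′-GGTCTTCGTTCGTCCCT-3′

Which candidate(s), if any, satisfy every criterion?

Primer 1 (20 nt, A=6 T=7 G=2 C=5): Tm = 2·13 + 4·7 = 54°C ✓; 3' end ACG has 2 G/C ✓; longest run = 2 ✓ — passes.
Primer 2 (18 nt, A=2 T=4 G=4 C=8): Tm = 2·6 + 4·12 = 60°C ✓; 3' end CGA has 2 G/C ✓; longest run = 4 ✓ — passes.
Primer 3 (17 nt, A=0 T=7 G=4 C=6): Tm = 2·7 + 4·10 = 54°C ✓; 3' end CCT has 2 G/C ✓; longest run = 3 ✓ — passes.

Primer 1, Primer 2 and Primer 3.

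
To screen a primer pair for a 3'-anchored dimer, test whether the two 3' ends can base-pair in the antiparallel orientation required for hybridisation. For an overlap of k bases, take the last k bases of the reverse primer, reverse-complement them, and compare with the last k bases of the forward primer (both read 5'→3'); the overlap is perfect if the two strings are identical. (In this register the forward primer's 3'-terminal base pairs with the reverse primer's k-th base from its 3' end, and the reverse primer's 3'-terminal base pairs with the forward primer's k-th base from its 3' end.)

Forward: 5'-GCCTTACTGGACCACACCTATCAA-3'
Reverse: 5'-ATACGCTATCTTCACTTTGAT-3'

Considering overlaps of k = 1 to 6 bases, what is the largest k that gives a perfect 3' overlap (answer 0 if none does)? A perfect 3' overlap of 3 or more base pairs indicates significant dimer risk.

Longest perfect overlap: 5 complementary base pairs; significant dimer risk (threshold 3).

Last 6 bases (5'→3') — forward …TATCAA, reverse …TTTGAT.
Reverse complement of the reverse primer's last 6 bases: ATCAAA; its first k bases are the reverse complement of the reverse primer's last k bases, so a perfect k-base overlap needs the forward primer's last k bases to equal them.
Comparing (forward last k vs required): k=1: A vs A ✓; k=2: AA vs AT ✗; k=3: CAA vs ATC ✗; k=4: TCAA vs ATCA ✗; k=5: ATCAA vs ATCAA ✓; k=6: TATCAA vs ATCAAA ✗.
Perfect overlaps at k = 1, 5; the largest is 5.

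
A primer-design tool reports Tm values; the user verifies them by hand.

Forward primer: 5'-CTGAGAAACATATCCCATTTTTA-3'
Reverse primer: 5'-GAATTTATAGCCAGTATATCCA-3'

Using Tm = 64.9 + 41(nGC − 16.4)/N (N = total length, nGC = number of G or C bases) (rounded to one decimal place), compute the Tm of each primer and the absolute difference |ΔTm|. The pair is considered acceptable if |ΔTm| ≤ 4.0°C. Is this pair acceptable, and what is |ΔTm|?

Forward: G+C = 7, N = 23 → Tm = 64.9 + 41·(7 − 16.4)/23 = 48.1°C.
Reverse: G+C = 7, N = 22 → Tm = 64.9 + 41·(7 − 16.4)/22 = 47.4°C.
|ΔTm| = |48.1 − 47.4| = 0.7°C, ≤ 4.0°C.

|ΔTm| = 0.7°C; the pair is acceptable.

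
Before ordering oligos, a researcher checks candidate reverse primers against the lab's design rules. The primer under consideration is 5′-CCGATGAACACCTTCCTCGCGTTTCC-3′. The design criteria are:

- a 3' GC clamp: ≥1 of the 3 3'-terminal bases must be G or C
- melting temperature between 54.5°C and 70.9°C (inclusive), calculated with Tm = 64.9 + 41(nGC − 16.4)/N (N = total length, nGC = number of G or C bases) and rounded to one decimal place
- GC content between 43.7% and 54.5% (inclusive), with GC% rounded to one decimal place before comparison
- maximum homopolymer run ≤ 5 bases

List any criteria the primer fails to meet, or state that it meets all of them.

Base counts: A=4, T=7, G=4, C=11 (length 26).
GC clamp: 3' end TCC has 2 G/C ✓
Tm: Tm = 64.9 + 41·(15 − 16.4)/26 = 62.7°C ✓
GC content: GC 15/26 = 57.7%, outside 43.7–54.5% ✗
homopolymer run: longest run = 3 ✓

Fails: GC content.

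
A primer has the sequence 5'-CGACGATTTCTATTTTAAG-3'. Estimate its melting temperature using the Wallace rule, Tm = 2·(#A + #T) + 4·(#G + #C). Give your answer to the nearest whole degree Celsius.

50°C

Base counts: A=5, T=8, G=3, C=3 (length 19).
Tm = 2·(5+8) + 4·(3+3) = 2·13 + 4·6 = 26 + 24 = 50°C.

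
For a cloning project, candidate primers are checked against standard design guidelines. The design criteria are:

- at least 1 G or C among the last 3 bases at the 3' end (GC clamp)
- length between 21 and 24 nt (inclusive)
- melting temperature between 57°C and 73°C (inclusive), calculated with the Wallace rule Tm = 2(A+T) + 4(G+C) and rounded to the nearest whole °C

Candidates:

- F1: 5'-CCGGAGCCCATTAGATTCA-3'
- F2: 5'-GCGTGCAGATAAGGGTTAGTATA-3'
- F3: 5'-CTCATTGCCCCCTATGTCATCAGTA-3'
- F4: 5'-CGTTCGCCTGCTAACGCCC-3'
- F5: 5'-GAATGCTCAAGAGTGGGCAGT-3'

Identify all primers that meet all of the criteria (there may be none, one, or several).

F5 only.

F1 (19 nt, A=5 T=4 G=4 C=6): 3' end TCA has 1 G/C ✓; length 19, outside 21–24 ✗; Tm = 2·9 + 4·10 = 58°C ✓ — fails.
F2 (23 nt, A=7 T=6 G=8 C=2): 3' end ATA has 0 G/C, need ≥1 ✗; length 23 ✓; Tm = 2·13 + 4·10 = 66°C ✓ — fails.
F3 (25 nt, A=5 T=8 G=3 C=9): 3' end GTA has 1 G/C ✓; length 25, outside 21–24 ✗; Tm = 2·13 + 4·12 = 74°C, outside 57–73°C ✗ — fails.
F4 (19 nt, A=2 T=4 G=4 C=9): 3' end CCC has 3 G/C ✓; length 19, outside 21–24 ✗; Tm = 2·6 + 4·13 = 64°C ✓ — fails.
F5 (21 nt, A=6 T=4 G=8 C=3): 3' end AGT has 1 G/C ✓; length 21 ✓; Tm = 2·10 + 4·11 = 64°C ✓ — passes.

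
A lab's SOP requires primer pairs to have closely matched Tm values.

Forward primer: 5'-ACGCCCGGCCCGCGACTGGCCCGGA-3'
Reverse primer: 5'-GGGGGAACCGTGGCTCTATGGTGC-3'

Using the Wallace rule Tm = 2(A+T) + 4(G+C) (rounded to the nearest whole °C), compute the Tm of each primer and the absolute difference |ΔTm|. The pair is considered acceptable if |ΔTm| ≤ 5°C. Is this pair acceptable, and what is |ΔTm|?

|ΔTm| = 12°C; the pair is not acceptable.

Forward: A=3 T=1 G=9 C=12 → Tm = 2·4 + 4·21 = 92°C.
Reverse: A=3 T=5 G=11 C=5 → Tm = 2·8 + 4·16 = 80°C.
|ΔTm| = |92 − 80| = 12°C, > 5°C.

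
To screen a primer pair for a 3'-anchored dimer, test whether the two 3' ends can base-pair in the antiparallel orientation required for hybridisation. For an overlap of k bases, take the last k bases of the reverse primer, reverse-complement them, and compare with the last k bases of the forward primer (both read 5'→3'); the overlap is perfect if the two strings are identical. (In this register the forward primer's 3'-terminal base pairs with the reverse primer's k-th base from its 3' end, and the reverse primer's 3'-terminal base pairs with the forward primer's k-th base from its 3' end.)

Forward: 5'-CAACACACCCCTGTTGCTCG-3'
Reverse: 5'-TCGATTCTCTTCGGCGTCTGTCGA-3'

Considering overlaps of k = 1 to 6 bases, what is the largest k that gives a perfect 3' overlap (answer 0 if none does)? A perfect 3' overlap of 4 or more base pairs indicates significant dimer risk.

Longest perfect overlap: 3 complementary base pairs; below the dimer-risk threshold (threshold 4).

Last 6 bases (5'→3') — forward …TGCTCG, reverse …TGTCGA.
Reverse complement of the reverse primer's last 6 bases: TCGACA; its first k bases are the reverse complement of the reverse primer's last k bases, so a perfect k-base overlap needs the forward primer's last k bases to equal them.
Comparing (forward last k vs required): k=1: G vs T ✗; k=2: CG vs TC ✗; k=3: TCG vs TCG ✓; k=4: CTCG vs TCGA ✗; k=5: GCTCG vs TCGAC ✗; k=6: TGCTCG vs TCGACA ✗.
Only k = 3 is perfect, so the longest perfect 3' overlap is 3.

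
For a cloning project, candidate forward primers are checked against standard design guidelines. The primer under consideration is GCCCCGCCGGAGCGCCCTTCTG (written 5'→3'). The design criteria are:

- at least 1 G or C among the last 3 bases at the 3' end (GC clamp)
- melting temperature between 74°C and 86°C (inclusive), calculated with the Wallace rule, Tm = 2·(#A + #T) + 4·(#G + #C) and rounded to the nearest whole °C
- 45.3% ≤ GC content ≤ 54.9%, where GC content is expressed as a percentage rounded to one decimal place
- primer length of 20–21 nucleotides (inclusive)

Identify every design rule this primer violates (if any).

Base counts: A=1, T=3, G=7, C=11 (length 22).
GC clamp: 3' end CTG has 2 G/C ✓
Tm: Tm = 2·4 + 4·18 = 80°C ✓
GC content: GC 18/22 = 81.8%, outside 45.3–54.9% ✗
length: length 22, outside 20–21 ✗

Fails: GC content, length.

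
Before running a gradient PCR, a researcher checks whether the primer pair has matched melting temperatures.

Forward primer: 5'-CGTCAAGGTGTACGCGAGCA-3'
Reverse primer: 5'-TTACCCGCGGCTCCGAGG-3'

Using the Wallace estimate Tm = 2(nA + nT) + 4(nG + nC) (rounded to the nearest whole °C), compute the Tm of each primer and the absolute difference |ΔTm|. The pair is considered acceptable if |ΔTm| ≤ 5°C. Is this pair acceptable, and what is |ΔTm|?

|ΔTm| = 2°C; the pair is acceptable.

Forward: A=5 T=3 G=7 C=5 → Tm = 2·8 + 4·12 = 64°C.
Reverse: A=2 T=3 G=6 C=7 → Tm = 2·5 + 4·13 = 62°C.
|ΔTm| = |64 − 62| = 2°C, ≤ 5°C.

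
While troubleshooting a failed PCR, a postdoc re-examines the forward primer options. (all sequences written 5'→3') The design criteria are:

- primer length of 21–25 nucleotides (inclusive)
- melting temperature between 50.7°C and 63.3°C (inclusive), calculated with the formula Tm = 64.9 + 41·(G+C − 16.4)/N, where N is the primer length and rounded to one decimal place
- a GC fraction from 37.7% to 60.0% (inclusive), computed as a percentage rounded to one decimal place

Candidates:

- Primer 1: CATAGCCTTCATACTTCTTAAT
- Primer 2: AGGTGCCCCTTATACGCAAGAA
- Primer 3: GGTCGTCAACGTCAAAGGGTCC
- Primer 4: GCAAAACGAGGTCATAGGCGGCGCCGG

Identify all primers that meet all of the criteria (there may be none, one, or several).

Primer 2 and Primer 3.

Primer 1 (22 nt, A=6 T=9 G=1 C=6): length 22 ✓; Tm = 64.9 + 41·(7 − 16.4)/22 = 47.4°C, outside 50.7–63.3°C ✗; GC 7/22 = 31.8%, outside 37.7–60.0% ✗ — fails.
Primer 2 (22 nt, A=7 T=4 G=5 C=6): length 22 ✓; Tm = 64.9 + 41·(11 − 16.4)/22 = 54.8°C ✓; GC 11/22 = 50.0% ✓ — passes.
Primer 3 (22 nt, A=5 T=4 G=7 C=6): length 22 ✓; Tm = 64.9 + 41·(13 − 16.4)/22 = 58.6°C ✓; GC 13/22 = 59.1% ✓ — passes.
Primer 4 (27 nt, A=7 T=2 G=11 C=7): length 27, outside 21–25 ✗; Tm = 64.9 + 41·(18 − 16.4)/27 = 67.3°C, outside 50.7–63.3°C ✗; GC 18/27 = 66.7%, outside 37.7–60.0% ✗ — fails.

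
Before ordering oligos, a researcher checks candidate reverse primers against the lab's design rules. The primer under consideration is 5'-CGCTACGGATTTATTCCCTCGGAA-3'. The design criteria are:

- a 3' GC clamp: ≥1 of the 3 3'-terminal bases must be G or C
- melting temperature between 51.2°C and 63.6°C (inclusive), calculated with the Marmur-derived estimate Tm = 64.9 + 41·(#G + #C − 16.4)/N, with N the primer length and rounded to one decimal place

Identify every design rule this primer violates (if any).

Base counts: A=5, T=7, G=5, C=7 (length 24).
GC clamp: 3' end GAA has 1 G/C ✓
Tm: Tm = 64.9 + 41·(12 − 16.4)/24 = 57.4°C ✓

Meets all criteria.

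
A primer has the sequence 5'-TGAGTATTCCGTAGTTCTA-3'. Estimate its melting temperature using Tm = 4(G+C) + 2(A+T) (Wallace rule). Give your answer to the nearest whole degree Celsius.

Base counts: A=4, T=8, G=4, C=3 (length 19).
Tm = 2·(4+8) + 4·(4+3) = 2·12 + 4·7 = 24 + 28 = 52°C.

52°C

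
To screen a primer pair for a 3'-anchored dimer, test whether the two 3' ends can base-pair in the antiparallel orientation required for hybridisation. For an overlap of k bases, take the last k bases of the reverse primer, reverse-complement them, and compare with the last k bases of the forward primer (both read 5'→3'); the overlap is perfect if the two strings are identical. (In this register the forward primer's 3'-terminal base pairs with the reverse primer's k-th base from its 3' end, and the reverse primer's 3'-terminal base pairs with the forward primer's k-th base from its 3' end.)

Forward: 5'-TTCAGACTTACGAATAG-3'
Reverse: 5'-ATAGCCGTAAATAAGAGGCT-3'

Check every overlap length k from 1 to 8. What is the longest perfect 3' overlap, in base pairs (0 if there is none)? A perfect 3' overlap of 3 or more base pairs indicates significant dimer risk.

Longest perfect overlap: 2 complementary base pairs; below the dimer-risk threshold (threshold 3).

Last 8 bases (5'→3') — forward …ACGAATAG, reverse …AAGAGGCT.
Reverse complement of the reverse primer's last 8 bases: AGCCTCTT; its first k bases are the reverse complement of the reverse primer's last k bases, so a perfect k-base overlap needs the forward primer's last k bases to equal them.
Comparing (forward last k vs required): k=1: G vs A ✗; k=2: AG vs AG ✓; k=3: TAG vs AGC ✗; k=4: ATAG vs AGCC ✗; k=5: AATAG vs AGCCT ✗; k=6: GAATAG vs AGCCTC ✗; k=7: CGAATAG vs AGCCTCT ✗; k=8: ACGAATAG vs AGCCTCTT ✗.
Only k = 2 is perfect, so the longest perfect 3' overlap is 2.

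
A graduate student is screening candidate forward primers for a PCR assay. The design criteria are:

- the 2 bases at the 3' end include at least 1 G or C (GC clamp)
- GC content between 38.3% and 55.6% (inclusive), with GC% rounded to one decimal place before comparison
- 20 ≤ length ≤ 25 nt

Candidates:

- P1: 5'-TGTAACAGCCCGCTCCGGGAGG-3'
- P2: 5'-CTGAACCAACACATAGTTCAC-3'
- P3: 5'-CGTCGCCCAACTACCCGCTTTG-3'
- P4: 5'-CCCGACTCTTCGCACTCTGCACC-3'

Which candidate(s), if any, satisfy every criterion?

P1 (22 nt, A=4 T=3 G=8 C=7): 3' end GG has 2 G/C ✓; GC 15/22 = 68.2%, outside 38.3–55.6% ✗; length 22 ✓ — fails.
P2 (21 nt, A=8 T=4 G=2 C=7): 3' end AC has 1 G/C ✓; GC 9/21 = 42.9% ✓; length 21 ✓ — passes.
P3 (22 nt, A=3 T=5 G=4 C=10): 3' end TG has 1 G/C ✓; GC 14/22 = 63.6%, outside 38.3–55.6% ✗; length 22 ✓ — fails.
P4 (23 nt, A=3 T=5 G=3 C=12): 3' end CC has 2 G/C ✓; GC 15/23 = 65.2%, outside 38.3–55.6% ✗; length 23 ✓ — fails.

P2 only.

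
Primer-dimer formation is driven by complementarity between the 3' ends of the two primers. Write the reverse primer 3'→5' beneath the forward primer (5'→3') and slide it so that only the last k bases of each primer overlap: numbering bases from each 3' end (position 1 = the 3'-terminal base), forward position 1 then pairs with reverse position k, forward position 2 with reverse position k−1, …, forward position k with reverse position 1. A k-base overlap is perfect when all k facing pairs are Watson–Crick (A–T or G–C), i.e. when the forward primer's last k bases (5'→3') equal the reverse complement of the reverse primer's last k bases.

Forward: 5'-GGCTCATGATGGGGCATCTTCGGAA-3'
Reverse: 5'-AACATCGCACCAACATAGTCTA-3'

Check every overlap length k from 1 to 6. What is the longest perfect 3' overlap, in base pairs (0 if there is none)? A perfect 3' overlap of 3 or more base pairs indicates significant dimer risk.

Last 6 bases (5'→3') — forward …TCGGAA, reverse …AGTCTA.
Reverse complement of the reverse primer's last 6 bases: TAGACT; its first k bases are the reverse complement of the reverse primer's last k bases, so a perfect k-base overlap needs the forward primer's last k bases to equal them.
Comparing (forward last k vs required): k=1: A vs T ✗; k=2: AA vs TA ✗; k=3: GAA vs TAG ✗; k=4: GGAA vs TAGA ✗; k=5: CGGAA vs TAGAC ✗; k=6: TCGGAA vs TAGACT ✗.
No overlap length from 1 to 6 is perfect, so the longest perfect 3' overlap is 0.

Longest perfect overlap: 0 complementary base pairs; below the dimer-risk threshold (threshold 3).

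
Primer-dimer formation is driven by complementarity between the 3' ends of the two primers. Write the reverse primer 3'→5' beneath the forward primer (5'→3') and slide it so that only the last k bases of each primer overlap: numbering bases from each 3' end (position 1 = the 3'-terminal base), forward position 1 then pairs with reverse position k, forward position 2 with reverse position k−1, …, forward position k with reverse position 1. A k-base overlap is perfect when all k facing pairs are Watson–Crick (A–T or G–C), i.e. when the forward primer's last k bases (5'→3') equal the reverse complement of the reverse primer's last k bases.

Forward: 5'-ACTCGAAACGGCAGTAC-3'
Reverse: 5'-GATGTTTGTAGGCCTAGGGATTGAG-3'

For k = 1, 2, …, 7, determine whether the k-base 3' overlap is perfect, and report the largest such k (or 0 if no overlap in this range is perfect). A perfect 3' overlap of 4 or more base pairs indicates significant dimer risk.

Last 7 bases (5'→3') — forward …GCAGTAC, reverse …GATTGAG.
Reverse complement of the reverse primer's last 7 bases: CTCAATC; its first k bases are the reverse complement of the reverse primer's last k bases, so a perfect k-base overlap needs the forward primer's last k bases to equal them.
Comparing (forward last k vs required): k=1: C vs C ✓; k=2: AC vs CT ✗; k=3: TAC vs CTC ✗; k=4: GTAC vs CTCA ✗; k=5: AGTAC vs CTCAA ✗; k=6: CAGTAC vs CTCAAT ✗; k=7: GCAGTAC vs CTCAATC ✗.
Only k = 1 is perfect, so the longest perfect 3' overlap is 1.

Longest perfect overlap: 1 complementary base pair; below the dimer-risk threshold (threshold 4).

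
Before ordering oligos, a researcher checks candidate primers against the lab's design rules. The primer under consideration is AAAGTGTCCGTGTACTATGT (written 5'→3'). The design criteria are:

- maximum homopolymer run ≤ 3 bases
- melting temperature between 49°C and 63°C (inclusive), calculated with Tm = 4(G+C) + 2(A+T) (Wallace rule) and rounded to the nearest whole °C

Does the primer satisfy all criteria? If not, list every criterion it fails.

Meets all criteria.

Base counts: A=5, T=7, G=5, C=3 (length 20).
homopolymer run: longest run = 3 ✓
Tm: Tm = 2·12 + 4·8 = 56°C ✓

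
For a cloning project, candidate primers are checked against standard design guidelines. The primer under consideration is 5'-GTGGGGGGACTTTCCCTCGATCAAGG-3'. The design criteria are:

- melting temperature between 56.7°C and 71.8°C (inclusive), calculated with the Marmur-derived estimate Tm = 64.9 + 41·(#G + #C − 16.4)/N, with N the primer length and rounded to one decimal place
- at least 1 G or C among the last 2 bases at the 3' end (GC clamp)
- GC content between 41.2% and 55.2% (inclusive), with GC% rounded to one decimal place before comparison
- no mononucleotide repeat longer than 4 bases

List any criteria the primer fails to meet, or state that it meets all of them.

Fails: GC content, homopolymer run.

Base counts: A=4, T=6, G=10, C=6 (length 26).
Tm: Tm = 64.9 + 41·(16 − 16.4)/26 = 64.3°C ✓
GC clamp: 3' end GG has 2 G/C ✓
GC content: GC 16/26 = 61.5%, outside 41.2–55.2% ✗
homopolymer run: longest run = 6, exceeds 4 ✗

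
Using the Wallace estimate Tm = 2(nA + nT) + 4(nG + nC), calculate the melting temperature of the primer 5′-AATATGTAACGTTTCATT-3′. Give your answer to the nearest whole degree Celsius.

Base counts: A=6, T=8, G=2, C=2 (length 18).
Tm = 2·(6+8) + 4·(2+2) = 2·14 + 4·4 = 28 + 16 = 44°C.

44°C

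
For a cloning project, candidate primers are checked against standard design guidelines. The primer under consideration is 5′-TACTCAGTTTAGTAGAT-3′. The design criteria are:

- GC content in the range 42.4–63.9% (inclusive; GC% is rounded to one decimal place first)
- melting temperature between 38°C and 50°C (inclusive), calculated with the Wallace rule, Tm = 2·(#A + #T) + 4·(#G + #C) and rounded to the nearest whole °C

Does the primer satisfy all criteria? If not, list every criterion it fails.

Fails: GC content.

Base counts: A=5, T=7, G=3, C=2 (length 17).
GC content: GC 5/17 = 29.4%, outside 42.4–63.9% ✗
Tm: Tm = 2·12 + 4·5 = 44°C ✓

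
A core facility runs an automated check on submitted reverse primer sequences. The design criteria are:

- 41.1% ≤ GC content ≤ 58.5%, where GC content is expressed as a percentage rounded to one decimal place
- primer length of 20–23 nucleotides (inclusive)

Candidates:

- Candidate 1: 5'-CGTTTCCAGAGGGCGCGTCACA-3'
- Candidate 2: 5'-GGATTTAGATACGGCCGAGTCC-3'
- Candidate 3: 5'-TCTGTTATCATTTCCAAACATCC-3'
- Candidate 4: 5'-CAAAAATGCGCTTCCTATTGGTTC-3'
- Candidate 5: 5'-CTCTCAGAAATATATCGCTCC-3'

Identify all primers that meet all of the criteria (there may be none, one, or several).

Candidate 1 (22 nt, A=4 T=4 G=7 C=7): GC 14/22 = 63.6%, outside 41.1–58.5% ✗; length 22 ✓ — fails.
Candidate 2 (22 nt, A=5 T=5 G=7 C=5): GC 12/22 = 54.5% ✓; length 22 ✓ — passes.
Candidate 3 (23 nt, A=6 T=9 G=1 C=7): GC 8/23 = 34.8%, outside 41.1–58.5% ✗; length 23 ✓ — fails.
Candidate 4 (24 nt, A=6 T=8 G=4 C=6): GC 10/24 = 41.7% ✓; length 24, outside 20–23 ✗ — fails.
Candidate 5 (21 nt, A=6 T=6 G=2 C=7): GC 9/21 = 42.9% ✓; length 21 ✓ — passes.

Candidate 2 and Candidate 5.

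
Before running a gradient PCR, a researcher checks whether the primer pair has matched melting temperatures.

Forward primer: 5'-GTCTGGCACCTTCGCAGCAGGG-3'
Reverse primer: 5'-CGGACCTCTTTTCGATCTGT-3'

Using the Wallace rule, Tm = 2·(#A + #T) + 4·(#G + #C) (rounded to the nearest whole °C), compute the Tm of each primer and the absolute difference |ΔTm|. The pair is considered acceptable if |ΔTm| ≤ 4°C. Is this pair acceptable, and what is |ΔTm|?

|ΔTm| = 14°C; the pair is not acceptable.

Forward: A=3 T=4 G=8 C=7 → Tm = 2·7 + 4·15 = 74°C.
Reverse: A=2 T=8 G=4 C=6 → Tm = 2·10 + 4·10 = 60°C.
|ΔTm| = |74 − 60| = 14°C, > 4°C.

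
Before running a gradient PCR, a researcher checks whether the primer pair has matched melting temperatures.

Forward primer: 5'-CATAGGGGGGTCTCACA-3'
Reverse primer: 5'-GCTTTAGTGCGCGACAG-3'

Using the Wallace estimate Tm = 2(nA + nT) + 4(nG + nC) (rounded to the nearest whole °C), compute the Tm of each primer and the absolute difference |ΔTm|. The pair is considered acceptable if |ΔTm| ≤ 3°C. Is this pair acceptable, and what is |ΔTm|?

|ΔTm| = 0°C; the pair is acceptable.

Forward: A=4 T=3 G=6 C=4 → Tm = 2·7 + 4·10 = 54°C.
Reverse: A=3 T=4 G=6 C=4 → Tm = 2·7 + 4·10 = 54°C.
|ΔTm| = |54 − 54| = 0°C, ≤ 3°C.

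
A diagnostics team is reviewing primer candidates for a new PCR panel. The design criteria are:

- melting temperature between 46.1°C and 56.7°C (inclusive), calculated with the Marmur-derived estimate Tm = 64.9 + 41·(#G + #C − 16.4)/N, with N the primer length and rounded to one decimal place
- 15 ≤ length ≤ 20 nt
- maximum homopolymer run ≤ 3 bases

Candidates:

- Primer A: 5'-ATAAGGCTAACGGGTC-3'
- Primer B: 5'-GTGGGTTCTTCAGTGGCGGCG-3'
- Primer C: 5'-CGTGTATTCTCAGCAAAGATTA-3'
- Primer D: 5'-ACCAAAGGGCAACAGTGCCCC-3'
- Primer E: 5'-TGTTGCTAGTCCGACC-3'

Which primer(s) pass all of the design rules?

Primer A (16 nt, A=5 T=3 G=5 C=3): Tm = 64.9 + 41·(8 − 16.4)/16 = 43.4°C, outside 46.1–56.7°C ✗; length 16 ✓; longest run = 3 ✓ — fails.
Primer B (21 nt, A=1 T=6 G=10 C=4): Tm = 64.9 + 41·(14 − 16.4)/21 = 60.2°C, outside 46.1–56.7°C ✗; length 21, outside 15–20 ✗; longest run = 3 ✓ — fails.
Primer C (22 nt, A=7 T=7 G=4 C=4): Tm = 64.9 + 41·(8 − 16.4)/22 = 49.2°C ✓; length 22, outside 15–20 ✗; longest run = 3 ✓ — fails.
Primer D (21 nt, A=7 T=1 G=5 C=8): Tm = 64.9 + 41·(13 − 16.4)/21 = 58.3°C, outside 46.1–56.7°C ✗; length 21, outside 15–20 ✗; longest run = 4, exceeds 3 ✗ — fails.
Primer E (16 nt, A=2 T=5 G=4 C=5): Tm = 64.9 + 41·(9 − 16.4)/16 = 45.9°C, outside 46.1–56.7°C ✗; length 16 ✓; longest run = 2 ✓ — fails.

None of the candidates satisfy all criteria.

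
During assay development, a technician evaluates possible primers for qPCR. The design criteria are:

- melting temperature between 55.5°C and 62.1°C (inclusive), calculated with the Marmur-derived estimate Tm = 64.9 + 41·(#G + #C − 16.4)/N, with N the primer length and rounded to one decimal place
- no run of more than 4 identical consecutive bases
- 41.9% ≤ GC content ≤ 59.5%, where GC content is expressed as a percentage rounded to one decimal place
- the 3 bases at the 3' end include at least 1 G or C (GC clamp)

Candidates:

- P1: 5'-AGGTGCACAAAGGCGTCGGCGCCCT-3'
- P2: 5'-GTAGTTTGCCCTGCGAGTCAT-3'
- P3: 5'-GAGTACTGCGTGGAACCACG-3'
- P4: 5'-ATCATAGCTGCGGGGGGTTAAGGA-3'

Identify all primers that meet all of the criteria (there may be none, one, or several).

P1 (25 nt, A=5 T=3 G=9 C=8): Tm = 64.9 + 41·(17 − 16.4)/25 = 65.9°C, outside 55.5–62.1°C ✗; longest run = 3 ✓; GC 17/25 = 68.0%, outside 41.9–59.5% ✗; 3' end CCT has 2 G/C ✓ — fails.
P2 (21 nt, A=3 T=7 G=6 C=5): Tm = 64.9 + 41·(11 − 16.4)/21 = 54.4°C, outside 55.5–62.1°C ✗; longest run = 3 ✓; GC 11/21 = 52.4% ✓; 3' end CAT has 1 G/C ✓ — fails.
P3 (20 nt, A=5 T=3 G=7 C=5): Tm = 64.9 + 41·(12 − 16.4)/20 = 55.9°C ✓; longest run = 2 ✓; GC 12/20 = 60.0%, outside 41.9–59.5% ✗; 3' end ACG has 2 G/C ✓ — fails.
P4 (24 nt, A=6 T=5 G=10 C=3): Tm = 64.9 + 41·(13 − 16.4)/24 = 59.1°C ✓; longest run = 6, exceeds 4 ✗; GC 13/24 = 54.2% ✓; 3' end GGA has 2 G/C ✓ — fails.

None of the candidates satisfy all criteria.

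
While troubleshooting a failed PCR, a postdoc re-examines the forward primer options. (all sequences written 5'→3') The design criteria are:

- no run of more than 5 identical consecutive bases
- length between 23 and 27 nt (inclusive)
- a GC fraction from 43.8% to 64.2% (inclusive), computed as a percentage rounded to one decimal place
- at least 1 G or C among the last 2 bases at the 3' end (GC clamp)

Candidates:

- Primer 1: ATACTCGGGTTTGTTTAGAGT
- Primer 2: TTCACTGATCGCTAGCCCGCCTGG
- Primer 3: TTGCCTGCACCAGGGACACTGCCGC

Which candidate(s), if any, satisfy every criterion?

Primer 1 (21 nt, A=4 T=9 G=6 C=2): longest run = 3 ✓; length 21, outside 23–27 ✗; GC 8/21 = 38.1%, outside 43.8–64.2% ✗; 3' end GT has 1 G/C ✓ — fails.
Primer 2 (24 nt, A=3 T=6 G=6 C=9): longest run = 3 ✓; length 24 ✓; GC 15/24 = 62.5% ✓; 3' end GG has 2 G/C ✓ — passes.
Primer 3 (25 nt, A=4 T=4 G=7 C=10): longest run = 3 ✓; length 25 ✓; GC 17/25 = 68.0%, outside 43.8–64.2% ✗; 3' end GC has 2 G/C ✓ — fails.

Primer 2 only.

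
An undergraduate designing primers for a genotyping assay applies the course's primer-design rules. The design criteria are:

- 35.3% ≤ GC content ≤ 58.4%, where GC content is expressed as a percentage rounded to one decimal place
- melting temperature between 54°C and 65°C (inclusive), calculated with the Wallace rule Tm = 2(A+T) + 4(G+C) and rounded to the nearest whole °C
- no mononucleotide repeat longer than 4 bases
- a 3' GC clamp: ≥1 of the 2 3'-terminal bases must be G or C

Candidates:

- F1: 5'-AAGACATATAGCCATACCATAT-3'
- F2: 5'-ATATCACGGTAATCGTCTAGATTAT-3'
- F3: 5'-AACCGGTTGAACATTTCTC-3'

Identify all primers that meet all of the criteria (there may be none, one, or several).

F1 (22 nt, A=10 T=5 G=2 C=5): GC 7/22 = 31.8%, outside 35.3–58.4% ✗; Tm = 2·15 + 4·7 = 58°C ✓; longest run = 2 ✓; 3' end AT has 0 G/C, need ≥1 ✗ — fails.
F2 (25 nt, A=8 T=9 G=4 C=4): GC 8/25 = 32.0%, outside 35.3–58.4% ✗; Tm = 2·17 + 4·8 = 66°C, outside 54–65°C ✗; longest run = 2 ✓; 3' end AT has 0 G/C, need ≥1 ✗ — fails.
F3 (19 nt, A=5 T=6 G=3 C=5): GC 8/19 = 42.1% ✓; Tm = 2·11 + 4·8 = 54°C ✓; longest run = 3 ✓; 3' end TC has 1 G/C ✓ — passes.

F3 only.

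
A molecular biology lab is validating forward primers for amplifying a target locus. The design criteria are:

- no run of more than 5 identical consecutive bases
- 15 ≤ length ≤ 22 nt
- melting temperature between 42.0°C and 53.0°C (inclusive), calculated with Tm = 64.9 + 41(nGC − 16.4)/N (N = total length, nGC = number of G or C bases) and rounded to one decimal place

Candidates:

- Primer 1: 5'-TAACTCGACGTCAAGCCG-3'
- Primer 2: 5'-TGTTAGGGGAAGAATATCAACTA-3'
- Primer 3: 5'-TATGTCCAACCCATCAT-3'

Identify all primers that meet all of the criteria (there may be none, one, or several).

Primer 1 and Primer 3.

Primer 1 (18 nt, A=5 T=3 G=4 C=6): longest run = 2 ✓; length 18 ✓; Tm = 64.9 + 41·(10 − 16.4)/18 = 50.3°C ✓ — passes.
Primer 2 (23 nt, A=9 T=6 G=6 C=2): longest run = 4 ✓; length 23, outside 15–22 ✗; Tm = 64.9 + 41·(8 − 16.4)/23 = 49.9°C ✓ — fails.
Primer 3 (17 nt, A=5 T=5 G=1 C=6): longest run = 3 ✓; length 17 ✓; Tm = 64.9 + 41·(7 − 16.4)/17 = 42.2°C ✓ — passes.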